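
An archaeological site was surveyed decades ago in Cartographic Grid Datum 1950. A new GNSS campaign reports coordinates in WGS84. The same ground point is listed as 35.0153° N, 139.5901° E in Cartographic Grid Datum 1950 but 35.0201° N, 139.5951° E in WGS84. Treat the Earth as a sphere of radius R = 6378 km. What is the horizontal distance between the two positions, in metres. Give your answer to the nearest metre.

Δφ = 35.0201° − 35.0153° = +0.0048°; Δλ = 139.5951° − 139.5901° = +0.0050°.
1° along a meridian = πR/180 = 111317 m.
ΔN = Δφ × 111317 = 534.3 m; ΔE = Δλ × 111317 × cos(35.0153°) = +0.0050 × 111317 × 0.818999 = 455.8 m.
Distance = √(ΔE² + ΔN²) = √(455.8² + 534.3²) = 702.3 m.

702 m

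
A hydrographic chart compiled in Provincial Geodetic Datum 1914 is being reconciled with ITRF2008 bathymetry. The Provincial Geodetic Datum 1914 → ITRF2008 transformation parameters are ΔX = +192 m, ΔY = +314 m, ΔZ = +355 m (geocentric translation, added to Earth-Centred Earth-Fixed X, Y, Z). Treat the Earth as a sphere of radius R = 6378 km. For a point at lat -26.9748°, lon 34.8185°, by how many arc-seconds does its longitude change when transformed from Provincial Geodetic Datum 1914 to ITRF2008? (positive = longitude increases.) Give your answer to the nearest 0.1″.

Δλ = 5.4″

sin φ = -0.453599, cos φ = 0.891206, sin λ = 0.570979, cos λ = 0.820965.
East component: ΔE = −sin λ·ΔX + cos λ·ΔY = −(0.570979)(192) + (0.820965)(314) = 148.16 m.
1° of latitude spans πR/180 = 111317 m; at latitude φ, 1° of longitude spans that × cos φ = 99206.5 m, so Δλ = 148.16 / 99206.5 × 3600 = 5.376″.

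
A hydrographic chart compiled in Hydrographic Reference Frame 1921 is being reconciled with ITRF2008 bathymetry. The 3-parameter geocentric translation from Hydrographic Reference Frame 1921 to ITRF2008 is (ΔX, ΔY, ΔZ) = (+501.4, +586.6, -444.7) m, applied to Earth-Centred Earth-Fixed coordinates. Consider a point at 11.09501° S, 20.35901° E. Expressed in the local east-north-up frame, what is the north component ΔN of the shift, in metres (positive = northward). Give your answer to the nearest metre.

The local north axis is (−sin φ cos λ, −sin φ sin λ, cos φ), giving ΔN = 90.460 + 39.272 − 436.388 = -306.66 m.

ΔN = -307 m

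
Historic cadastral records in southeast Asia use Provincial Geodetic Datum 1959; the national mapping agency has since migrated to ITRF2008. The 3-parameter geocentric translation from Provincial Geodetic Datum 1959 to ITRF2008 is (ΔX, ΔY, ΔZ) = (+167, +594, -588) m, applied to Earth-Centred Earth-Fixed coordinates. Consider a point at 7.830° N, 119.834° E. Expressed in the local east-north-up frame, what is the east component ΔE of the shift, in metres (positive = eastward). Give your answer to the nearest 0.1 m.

The local east axis at (φ, λ) is (−sin λ, cos λ, 0), so ΔE = −sin(119.834°)·167 + cos(119.834°)·594 = -440.38 m.

ΔE = -440.4 m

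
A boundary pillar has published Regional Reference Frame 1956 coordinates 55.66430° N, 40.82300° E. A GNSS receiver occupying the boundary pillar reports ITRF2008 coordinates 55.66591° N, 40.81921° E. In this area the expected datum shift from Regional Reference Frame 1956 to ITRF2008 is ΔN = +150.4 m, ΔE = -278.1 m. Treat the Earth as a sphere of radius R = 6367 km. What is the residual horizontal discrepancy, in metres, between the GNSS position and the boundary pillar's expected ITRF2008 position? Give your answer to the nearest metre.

Observed coordinate differences: Δφ = +0.00161°, Δλ = -0.00379°.
Converting to metres (1° lat = 111125 m, cos φ = 0.564041): observed ΔN = 178.9 m, observed ΔE = -237.6 m.
Subtracting the expected shift leaves a residual of 178.9 − (150.4) = 28.5 m north and -237.6 − (-278.1) = 40.5 m east.
Residual distance = √(28.5² + 40.5²) = 49.6 m.

50 m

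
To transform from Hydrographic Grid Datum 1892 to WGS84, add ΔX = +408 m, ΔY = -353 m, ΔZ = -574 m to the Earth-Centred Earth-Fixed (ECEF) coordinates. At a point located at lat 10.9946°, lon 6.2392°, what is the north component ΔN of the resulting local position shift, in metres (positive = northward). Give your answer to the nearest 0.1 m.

The local north axis is (−sin φ cos λ, −sin φ sin λ, cos φ), giving ΔN = -77.351 + 7.317 − 563.464 = -633.50 m.

ΔN = -633.5 m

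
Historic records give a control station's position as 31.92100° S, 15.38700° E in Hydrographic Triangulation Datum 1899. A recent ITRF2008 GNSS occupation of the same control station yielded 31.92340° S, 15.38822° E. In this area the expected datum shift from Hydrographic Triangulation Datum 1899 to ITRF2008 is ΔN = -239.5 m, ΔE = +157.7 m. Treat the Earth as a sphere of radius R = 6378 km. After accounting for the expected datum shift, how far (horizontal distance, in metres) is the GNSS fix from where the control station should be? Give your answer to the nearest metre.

Observed coordinate differences: Δφ = -0.00240°, Δλ = +0.00122°.
Converting to metres (1° lat = 111317 m, cos φ = 0.848778): observed ΔN = -267.2 m, observed ΔE = 115.3 m.
Subtracting the expected shift leaves a residual of -267.2 − (-239.5) = -27.7 m north and 115.3 − (157.7) = -42.4 m east.
Residual distance = √((-27.7)² + (-42.4)²) = 50.7 m.

51 m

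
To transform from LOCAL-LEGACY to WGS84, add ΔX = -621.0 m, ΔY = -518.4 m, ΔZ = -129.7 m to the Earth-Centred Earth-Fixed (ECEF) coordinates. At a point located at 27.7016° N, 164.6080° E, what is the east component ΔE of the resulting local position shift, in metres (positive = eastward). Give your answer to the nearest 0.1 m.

ΔE = 664.6 m

The local east axis at (φ, λ) is (−sin λ, cos λ, 0), so ΔE = −sin(164.6080°)·(-621.0) + cos(164.6080°)·(-518.4) = 664.63 m.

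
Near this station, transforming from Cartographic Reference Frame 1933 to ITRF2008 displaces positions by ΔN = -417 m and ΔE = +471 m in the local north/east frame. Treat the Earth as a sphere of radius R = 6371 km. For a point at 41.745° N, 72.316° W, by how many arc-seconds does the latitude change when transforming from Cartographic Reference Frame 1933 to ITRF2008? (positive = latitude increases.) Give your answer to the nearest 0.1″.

Δφ = -13.5″

On a sphere of radius R, 1 rad of latitude = R, so Δφ = ΔN / R = -417.0 / 6371000 = -6.5453e-05 rad = -13.501″.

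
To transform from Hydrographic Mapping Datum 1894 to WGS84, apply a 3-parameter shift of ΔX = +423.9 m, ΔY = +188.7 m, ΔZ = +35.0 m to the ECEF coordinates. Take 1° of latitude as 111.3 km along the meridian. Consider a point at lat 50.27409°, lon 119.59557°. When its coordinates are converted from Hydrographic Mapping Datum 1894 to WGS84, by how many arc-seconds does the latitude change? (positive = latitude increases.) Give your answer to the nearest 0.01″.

Δφ = 1.85″

sin φ = 0.769111, cos φ = 0.639116, sin λ = 0.869533, cos λ = -0.493875.
North component: ΔN = −sin φ cos λ·ΔX − sin φ sin λ·ΔY + cos φ·ΔZ = −(0.769111)(-0.493875)(423.9) − (0.769111)(0.869533)(188.7) + (0.639116)(35.0) = 57.19 m.
1° of latitude spans 111300 m, so Δφ = 57.19 / 111300 × 3600 = 1.850″.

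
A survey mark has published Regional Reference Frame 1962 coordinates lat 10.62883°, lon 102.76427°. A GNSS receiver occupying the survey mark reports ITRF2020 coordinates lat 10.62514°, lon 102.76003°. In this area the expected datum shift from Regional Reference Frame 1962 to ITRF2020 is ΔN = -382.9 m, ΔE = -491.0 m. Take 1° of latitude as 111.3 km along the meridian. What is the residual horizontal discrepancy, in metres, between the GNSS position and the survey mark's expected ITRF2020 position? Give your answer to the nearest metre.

39 m

Observed coordinate differences: Δφ = -0.00369°, Δλ = -0.00424°.
Converting to metres (1° lat = 111300 m, cos φ = 0.982843): observed ΔN = -410.7 m, observed ΔE = -463.8 m.
Subtracting the expected shift leaves a residual of -410.7 − (-382.9) = -27.8 m north and -463.8 − (-491.0) = 27.2 m east.
Residual distance = √((-27.8)² + 27.2²) = 38.9 m.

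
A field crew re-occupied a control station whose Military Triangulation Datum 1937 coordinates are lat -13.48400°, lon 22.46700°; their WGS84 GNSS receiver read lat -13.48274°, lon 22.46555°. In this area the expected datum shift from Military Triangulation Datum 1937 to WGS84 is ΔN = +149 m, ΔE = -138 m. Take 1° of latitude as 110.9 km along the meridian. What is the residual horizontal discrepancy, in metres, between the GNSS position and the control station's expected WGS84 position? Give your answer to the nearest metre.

Observed coordinate differences: Δφ = +0.00126°, Δλ = -0.00145°.
Converting to metres (1° lat = 110900 m, cos φ = 0.972435): observed ΔN = 139.7 m, observed ΔE = -156.4 m.
Subtracting the expected shift leaves a residual of 139.7 − (149) = -9.3 m north and -156.4 − (-138) = -18.4 m east.
Residual distance = √((-9.3)² + (-18.4)²) = 20.6 m.

21 m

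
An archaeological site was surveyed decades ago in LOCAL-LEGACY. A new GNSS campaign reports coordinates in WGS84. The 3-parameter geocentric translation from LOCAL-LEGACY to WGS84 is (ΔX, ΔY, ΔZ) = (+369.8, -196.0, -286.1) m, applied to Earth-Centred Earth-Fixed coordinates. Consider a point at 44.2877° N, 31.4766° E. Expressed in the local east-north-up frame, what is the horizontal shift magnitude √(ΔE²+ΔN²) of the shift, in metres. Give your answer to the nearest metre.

505 m

At φ = 44.2877°, λ = 31.4766°: sin φ = 0.698262, cos φ = 0.715843, sin λ = 0.522150, cos λ = 0.852853.
ΔE = −sin λ·ΔX + cos λ·ΔY = −(0.522150)·(369.8) + (0.852853)·(-196.0) = -360.25 m.
ΔN = −sin φ cos λ·ΔX − sin φ sin λ·ΔY + cos φ·ΔZ = −(0.698262)(0.852853)(369.8) − (0.698262)(0.522150)(-196.0) + (0.715843)(-286.1) = -353.56 m.
Horizontal magnitude = √(ΔE² + ΔN²) = √((-360.25)² + (-353.56)²) = 504.76 m.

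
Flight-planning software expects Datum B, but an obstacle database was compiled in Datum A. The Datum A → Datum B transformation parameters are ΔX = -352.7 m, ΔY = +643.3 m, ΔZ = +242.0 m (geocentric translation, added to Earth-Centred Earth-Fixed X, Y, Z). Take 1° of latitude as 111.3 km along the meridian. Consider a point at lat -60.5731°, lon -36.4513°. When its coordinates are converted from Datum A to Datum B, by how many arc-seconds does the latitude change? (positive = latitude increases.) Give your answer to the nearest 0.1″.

Δφ = -14.9″

sin φ = -0.870983, cos φ = 0.491313, sin λ = -0.594139, cos λ = 0.804362.
North component: ΔN = −sin φ cos λ·ΔX − sin φ sin λ·ΔY + cos φ·ΔZ = −(-0.870983)(0.804362)(-352.7) − (-0.870983)(-0.594139)(643.3) + (0.491313)(242.0) = -461.10 m.
1° of latitude spans 111300 m, so Δφ = -461.10 / 111300 × 3600 = -14.914″.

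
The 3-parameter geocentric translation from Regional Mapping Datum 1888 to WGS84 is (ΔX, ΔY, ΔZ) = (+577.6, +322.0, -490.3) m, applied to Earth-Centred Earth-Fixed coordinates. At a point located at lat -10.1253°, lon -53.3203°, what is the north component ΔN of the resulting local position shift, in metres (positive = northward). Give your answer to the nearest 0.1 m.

At φ = -10.1253°, λ = -53.3203°: sin φ = -0.175801, cos φ = 0.984426, sin λ = -0.801987, cos λ = 0.597341.
ΔN = −sin φ cos λ·ΔX − sin φ sin λ·ΔY + cos φ·ΔZ = −(-0.175801)(0.597341)(577.6) − (-0.175801)(-0.801987)(322.0) + (0.984426)(-490.3) = -467.41 m.

ΔN = -467.4 m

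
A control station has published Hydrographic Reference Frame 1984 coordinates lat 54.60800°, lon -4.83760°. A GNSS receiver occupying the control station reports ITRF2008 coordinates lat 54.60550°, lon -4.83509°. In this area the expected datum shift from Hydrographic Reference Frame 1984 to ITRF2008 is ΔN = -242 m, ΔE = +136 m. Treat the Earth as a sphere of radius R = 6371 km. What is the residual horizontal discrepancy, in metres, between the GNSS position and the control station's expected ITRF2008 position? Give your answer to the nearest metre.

Observed coordinate differences: Δφ = -0.00250°, Δλ = +0.00251°.
Converting to metres (1° lat = 111195 m, cos φ = 0.579167): observed ΔN = -278.0 m, observed ΔE = 161.6 m.
Subtracting the expected shift leaves a residual of -278.0 − (-242) = -36.0 m north and 161.6 − (136) = 25.6 m east.
Residual distance = √((-36.0)² + 25.6²) = 44.2 m.

44 m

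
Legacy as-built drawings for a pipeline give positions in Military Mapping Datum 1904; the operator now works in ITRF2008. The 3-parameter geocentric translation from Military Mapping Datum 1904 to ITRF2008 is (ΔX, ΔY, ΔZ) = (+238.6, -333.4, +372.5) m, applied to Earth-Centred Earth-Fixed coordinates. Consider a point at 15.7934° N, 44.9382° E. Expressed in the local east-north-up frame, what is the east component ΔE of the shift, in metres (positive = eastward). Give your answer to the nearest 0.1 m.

ΔE = -404.5 m

The local east axis at (φ, λ) is (−sin λ, cos λ, 0), so ΔE = −sin(44.9382°)·238.6 + cos(44.9382°)·(-333.4) = -404.54 m.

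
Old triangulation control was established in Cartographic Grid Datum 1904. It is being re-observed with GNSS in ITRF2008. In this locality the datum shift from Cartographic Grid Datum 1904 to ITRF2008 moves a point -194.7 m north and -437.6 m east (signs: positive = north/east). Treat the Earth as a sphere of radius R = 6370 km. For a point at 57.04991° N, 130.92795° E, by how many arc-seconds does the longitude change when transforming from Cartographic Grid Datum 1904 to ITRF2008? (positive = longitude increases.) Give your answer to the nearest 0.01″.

At latitude 57.04991°, cos φ = 0.543908.
One radian of longitude at latitude φ spans R cos φ, so Δλ = ΔE / (R cos φ) = -437.6 / (6370000 × 0.543908) = -1.2630e-04 rad = -26.052″.

Δλ = -26.05″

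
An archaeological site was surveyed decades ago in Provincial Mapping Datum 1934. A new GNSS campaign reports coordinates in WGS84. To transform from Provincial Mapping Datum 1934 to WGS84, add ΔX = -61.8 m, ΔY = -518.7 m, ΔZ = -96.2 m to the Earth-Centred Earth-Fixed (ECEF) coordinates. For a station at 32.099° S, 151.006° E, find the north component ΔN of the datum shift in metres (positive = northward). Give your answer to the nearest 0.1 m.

ΔN = -186.4 m

At φ = -32.099°, λ = 151.006°: sin φ = -0.531384, cos φ = 0.847131, sin λ = 0.484718, cos λ = -0.874670.
ΔN = −sin φ cos λ·ΔX − sin φ sin λ·ΔY + cos φ·ΔZ = −(-0.531384)(-0.874670)(-61.8) − (-0.531384)(0.484718)(-518.7) + (0.847131)(-96.2) = -186.37 m.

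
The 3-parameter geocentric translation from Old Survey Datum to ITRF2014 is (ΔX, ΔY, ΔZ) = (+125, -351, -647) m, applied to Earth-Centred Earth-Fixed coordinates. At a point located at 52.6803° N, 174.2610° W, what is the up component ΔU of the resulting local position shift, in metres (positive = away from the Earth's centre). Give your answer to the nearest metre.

ΔU = -569 m

The local up (radial) axis is (cos φ cos λ, cos φ sin λ, sin φ), giving ΔU = -75.403 + 21.279 − 514.537 = -568.66 m.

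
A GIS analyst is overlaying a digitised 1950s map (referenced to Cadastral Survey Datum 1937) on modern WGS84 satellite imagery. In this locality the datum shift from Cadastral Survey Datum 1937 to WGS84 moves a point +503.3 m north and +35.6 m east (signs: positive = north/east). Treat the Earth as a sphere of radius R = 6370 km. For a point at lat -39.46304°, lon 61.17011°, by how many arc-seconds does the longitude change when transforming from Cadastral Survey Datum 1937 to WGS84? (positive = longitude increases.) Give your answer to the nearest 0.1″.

Δλ = 1.5″

At latitude -39.46304°, cos φ = 0.772035.
One radian of longitude at latitude φ spans R cos φ, so Δλ = ΔE / (R cos φ) = 35.6 / (6370000 × 0.772035) = 7.2389e-06 rad = 1.493″.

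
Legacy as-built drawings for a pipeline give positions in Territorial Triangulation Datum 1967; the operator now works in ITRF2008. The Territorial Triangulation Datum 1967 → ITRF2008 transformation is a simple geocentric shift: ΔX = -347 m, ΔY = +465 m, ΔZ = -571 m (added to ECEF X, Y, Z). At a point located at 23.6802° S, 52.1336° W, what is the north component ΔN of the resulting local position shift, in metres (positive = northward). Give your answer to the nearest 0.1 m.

ΔN = -755.9 m

The local north axis is (−sin φ cos λ, −sin φ sin λ, cos φ), giving ΔN = -85.546 − 147.435 − 522.923 = -755.90 m.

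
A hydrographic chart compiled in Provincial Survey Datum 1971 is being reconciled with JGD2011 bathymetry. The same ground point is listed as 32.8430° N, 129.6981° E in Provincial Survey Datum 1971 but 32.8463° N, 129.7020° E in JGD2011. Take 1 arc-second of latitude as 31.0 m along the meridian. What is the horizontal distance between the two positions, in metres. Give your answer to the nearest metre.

519 m

Δφ = 32.8463° − 32.8430° = +0.0033°; Δλ = 129.7020° − 129.6981° = +0.0039°.
1° of latitude = 3600 × 31.00 = 111600 m.
ΔN = Δφ × 111600 = 368.3 m; ΔE = Δλ × 111600 × cos(32.8430°) = +0.0039 × 111600 × 0.840160 = 365.7 m.
Distance = √(ΔE² + ΔN²) = √(365.7² + 368.3²) = 519.0 m.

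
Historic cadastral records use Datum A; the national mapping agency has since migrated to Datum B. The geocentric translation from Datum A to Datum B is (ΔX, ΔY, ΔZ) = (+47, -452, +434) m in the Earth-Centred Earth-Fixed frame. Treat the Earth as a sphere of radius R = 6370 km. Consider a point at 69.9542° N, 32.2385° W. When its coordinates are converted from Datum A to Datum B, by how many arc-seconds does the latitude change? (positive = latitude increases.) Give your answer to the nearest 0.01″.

Δφ = -3.73″

sin φ = 0.939419, cos φ = 0.342771, sin λ = -0.533445, cos λ = 0.845835.
North component: ΔN = −sin φ cos λ·ΔX − sin φ sin λ·ΔY + cos φ·ΔZ = −(0.939419)(0.845835)(47) − (0.939419)(-0.533445)(-452) + (0.342771)(434) = -115.09 m.
1° of latitude spans πR/180 = 111177 m, so Δφ = -115.09 / 111177 × 3600 = -3.727″.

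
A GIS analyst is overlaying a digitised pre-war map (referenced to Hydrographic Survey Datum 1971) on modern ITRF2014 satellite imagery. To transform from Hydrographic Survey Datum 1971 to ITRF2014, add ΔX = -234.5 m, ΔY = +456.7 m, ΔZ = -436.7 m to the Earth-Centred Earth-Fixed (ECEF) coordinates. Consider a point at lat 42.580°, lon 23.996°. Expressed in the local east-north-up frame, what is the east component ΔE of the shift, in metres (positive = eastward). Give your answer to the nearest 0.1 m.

At φ = 42.580°, λ = 23.996°: sin φ = 0.676619, cos φ = 0.736333, sin λ = 0.406673, cos λ = 0.913574.
ΔE = −sin λ·ΔX + cos λ·ΔY = −(0.406673)·(-234.5) + (0.913574)·(456.7) = 512.59 m.

ΔE = 512.6 m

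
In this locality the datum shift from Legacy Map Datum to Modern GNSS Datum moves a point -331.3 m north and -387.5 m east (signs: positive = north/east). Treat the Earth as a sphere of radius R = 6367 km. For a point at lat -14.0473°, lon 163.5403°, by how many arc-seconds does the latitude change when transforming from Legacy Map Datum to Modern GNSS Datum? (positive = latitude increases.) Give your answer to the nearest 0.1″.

On a sphere of radius R, 1 rad of latitude = R, so Δφ = ΔN / R = -331.3 / 6367000 = -5.2034e-05 rad = -10.733″.

Δφ = -10.7″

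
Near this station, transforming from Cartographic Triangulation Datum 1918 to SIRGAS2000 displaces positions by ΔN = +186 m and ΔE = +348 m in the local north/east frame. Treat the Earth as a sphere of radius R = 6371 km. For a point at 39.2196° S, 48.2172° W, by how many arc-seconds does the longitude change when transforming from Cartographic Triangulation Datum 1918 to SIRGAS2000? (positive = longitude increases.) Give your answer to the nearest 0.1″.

At latitude -39.2196°, cos φ = 0.774728.
One radian of longitude at latitude φ spans R cos φ, so Δλ = ΔE / (R cos φ) = 348.0 / (6371000 × 0.774728) = 7.0505e-05 rad = 14.543″.

Δλ = 14.5″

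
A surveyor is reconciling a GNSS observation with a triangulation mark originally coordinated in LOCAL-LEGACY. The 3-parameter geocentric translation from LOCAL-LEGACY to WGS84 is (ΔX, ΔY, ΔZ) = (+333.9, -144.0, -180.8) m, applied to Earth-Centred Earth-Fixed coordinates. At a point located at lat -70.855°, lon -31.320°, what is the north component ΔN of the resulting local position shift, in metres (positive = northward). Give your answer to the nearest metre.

ΔN = 281 m

The local north axis is (−sin φ cos λ, −sin φ sin λ, cos φ), giving ΔN = 269.467 + 70.714 − 59.295 = 280.89 m.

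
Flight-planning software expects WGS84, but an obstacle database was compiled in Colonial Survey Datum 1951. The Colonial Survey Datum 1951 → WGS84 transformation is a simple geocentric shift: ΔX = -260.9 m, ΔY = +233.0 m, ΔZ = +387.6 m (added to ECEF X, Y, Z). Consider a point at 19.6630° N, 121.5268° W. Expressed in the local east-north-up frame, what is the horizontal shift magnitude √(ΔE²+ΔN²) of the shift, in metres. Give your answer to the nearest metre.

The local east axis at (φ, λ) is (−sin λ, cos λ, 0), so ΔE = −sin(-121.5268°)·(-260.9) + cos(-121.5268°)·233.0 = -344.23 m.
The local north axis is (−sin φ cos λ, −sin φ sin λ, cos φ), giving ΔN = -45.905 + 66.829 + 364.998 = 385.92 m.
Horizontal magnitude = √(ΔE² + ΔN²) = √((-344.23)² + 385.92²) = 517.13 m.

517 m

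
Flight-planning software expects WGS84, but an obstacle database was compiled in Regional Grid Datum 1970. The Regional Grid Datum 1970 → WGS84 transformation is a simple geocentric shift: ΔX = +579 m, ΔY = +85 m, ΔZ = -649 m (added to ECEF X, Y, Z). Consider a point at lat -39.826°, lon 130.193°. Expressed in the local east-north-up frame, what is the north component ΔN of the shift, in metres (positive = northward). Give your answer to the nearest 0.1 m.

At φ = -39.826°, λ = 130.193°: sin φ = -0.640458, cos φ = 0.767993, sin λ = 0.763875, cos λ = -0.645364.
ΔN = −sin φ cos λ·ΔX − sin φ sin λ·ΔY + cos φ·ΔZ = −(-0.640458)(-0.645364)(579) − (-0.640458)(0.763875)(85) + (0.767993)(-649) = -696.16 m.

ΔN = -696.2 m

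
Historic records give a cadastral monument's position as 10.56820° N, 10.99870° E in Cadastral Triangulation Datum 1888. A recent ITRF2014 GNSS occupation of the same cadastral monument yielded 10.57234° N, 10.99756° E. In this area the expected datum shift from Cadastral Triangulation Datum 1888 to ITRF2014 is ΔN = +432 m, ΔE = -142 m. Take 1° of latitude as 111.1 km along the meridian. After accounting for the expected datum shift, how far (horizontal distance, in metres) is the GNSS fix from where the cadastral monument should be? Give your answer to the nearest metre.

33 m

Observed coordinate differences: Δφ = +0.00414°, Δλ = -0.00114°.
Converting to metres (1° lat = 111100 m, cos φ = 0.983037): observed ΔN = 460.0 m, observed ΔE = -124.5 m.
Subtracting the expected shift leaves a residual of 460.0 − (432) = 28.0 m north and -124.5 − (-142) = 17.5 m east.
Residual distance = √(28.0² + 17.5²) = 33.0 m.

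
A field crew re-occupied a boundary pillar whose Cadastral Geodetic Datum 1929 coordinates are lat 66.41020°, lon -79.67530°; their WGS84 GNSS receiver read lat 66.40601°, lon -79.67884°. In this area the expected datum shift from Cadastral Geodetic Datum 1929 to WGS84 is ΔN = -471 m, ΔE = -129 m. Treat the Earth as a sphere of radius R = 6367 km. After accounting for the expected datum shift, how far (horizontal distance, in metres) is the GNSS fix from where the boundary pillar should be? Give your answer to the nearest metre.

Observed coordinate differences: Δφ = -0.00419°, Δλ = -0.00354°.
Converting to metres (1° lat = 111125 m, cos φ = 0.400186): observed ΔN = -465.6 m, observed ΔE = -157.4 m.
Subtracting the expected shift leaves a residual of -465.6 − (-471) = 5.4 m north and -157.4 − (-129) = -28.4 m east.
Residual distance = √(5.4² + (-28.4)²) = 28.9 m.

29 m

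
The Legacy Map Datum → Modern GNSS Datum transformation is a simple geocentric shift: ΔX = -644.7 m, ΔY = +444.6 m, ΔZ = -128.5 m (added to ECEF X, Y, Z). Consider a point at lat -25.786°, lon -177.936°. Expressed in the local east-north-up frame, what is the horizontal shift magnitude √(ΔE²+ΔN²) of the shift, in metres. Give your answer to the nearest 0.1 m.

493.4 m

At φ = -25.786°, λ = -177.936°: sin φ = -0.435011, cos φ = 0.900425, sin λ = -0.036016, cos λ = -0.999351.
ΔE = −sin λ·ΔX + cos λ·ΔY = −(-0.036016)·(-644.7) + (-0.999351)·(444.6) = -467.53 m.
ΔN = −sin φ cos λ·ΔX − sin φ sin λ·ΔY + cos φ·ΔZ = −(-0.435011)(-0.999351)(-644.7) − (-0.435011)(-0.036016)(444.6) + (0.900425)(-128.5) = 157.60 m.
Horizontal magnitude = √(ΔE² + ΔN²) = √((-467.53)² + 157.60²) = 493.38 m.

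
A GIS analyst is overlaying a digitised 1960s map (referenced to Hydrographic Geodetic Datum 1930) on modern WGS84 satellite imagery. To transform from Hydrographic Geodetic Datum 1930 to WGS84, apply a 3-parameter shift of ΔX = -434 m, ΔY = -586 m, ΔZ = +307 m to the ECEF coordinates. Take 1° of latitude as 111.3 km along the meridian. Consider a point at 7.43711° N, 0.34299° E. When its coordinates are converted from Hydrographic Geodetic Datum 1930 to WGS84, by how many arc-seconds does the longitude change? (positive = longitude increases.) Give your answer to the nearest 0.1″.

Δλ = -19.0″

sin φ = 0.129438, cos φ = 0.991588, sin λ = 0.005986, cos λ = 0.999982.
East component: ΔE = −sin λ·ΔX + cos λ·ΔY = −(0.005986)(-434) + (0.999982)(-586) = -583.39 m.
1° of latitude spans 111300 m; at latitude φ, 1° of longitude spans that × cos φ = 110363.7 m, so Δλ = -583.39 / 110363.7 × 3600 = -19.030″.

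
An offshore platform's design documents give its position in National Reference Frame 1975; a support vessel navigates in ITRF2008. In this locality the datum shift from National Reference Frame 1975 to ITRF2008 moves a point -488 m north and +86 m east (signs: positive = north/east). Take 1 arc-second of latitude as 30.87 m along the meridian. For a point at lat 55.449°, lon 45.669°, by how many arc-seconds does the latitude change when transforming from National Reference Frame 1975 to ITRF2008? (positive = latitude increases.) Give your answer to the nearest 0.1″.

Δφ = -15.8″

1″ of latitude = 30.87 m, so Δφ = -488.0 / 30.87 = -15.808″.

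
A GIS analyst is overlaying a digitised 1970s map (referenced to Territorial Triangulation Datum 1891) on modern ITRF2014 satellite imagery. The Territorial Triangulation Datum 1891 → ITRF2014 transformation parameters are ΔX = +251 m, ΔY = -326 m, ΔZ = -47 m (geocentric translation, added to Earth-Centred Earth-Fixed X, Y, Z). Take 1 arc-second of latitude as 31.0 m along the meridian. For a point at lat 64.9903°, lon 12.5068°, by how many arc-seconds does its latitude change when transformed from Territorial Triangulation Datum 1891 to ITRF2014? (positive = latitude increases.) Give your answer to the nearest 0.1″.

sin φ = 0.906236, cos φ = 0.422772, sin λ = 0.216555, cos λ = 0.976270.
North component: ΔN = −sin φ cos λ·ΔX − sin φ sin λ·ΔY + cos φ·ΔZ = −(0.906236)(0.976270)(251) − (0.906236)(0.216555)(-326) + (0.422772)(-47) = -177.96 m.
1° of latitude spans 3600 × 31.00 = 111600 m, so Δφ = -177.96 / 111600 × 3600 = -5.741″.

Δφ = -5.7″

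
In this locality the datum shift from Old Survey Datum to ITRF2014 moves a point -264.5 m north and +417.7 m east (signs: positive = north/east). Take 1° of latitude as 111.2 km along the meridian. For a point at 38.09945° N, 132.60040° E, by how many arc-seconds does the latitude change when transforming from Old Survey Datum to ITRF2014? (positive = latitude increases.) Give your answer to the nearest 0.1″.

Δφ = -8.6″

1° of latitude = 111.2 km, so Δφ = -264.5 / 111200 = -0.0023786° = -8.563″.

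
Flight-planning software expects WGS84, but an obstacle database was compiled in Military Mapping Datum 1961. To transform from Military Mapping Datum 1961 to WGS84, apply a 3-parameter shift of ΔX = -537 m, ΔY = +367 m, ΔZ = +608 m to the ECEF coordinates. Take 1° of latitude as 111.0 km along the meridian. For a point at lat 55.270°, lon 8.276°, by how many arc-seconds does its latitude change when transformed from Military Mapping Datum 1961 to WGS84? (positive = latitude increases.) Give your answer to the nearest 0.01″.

sin φ = 0.821846, cos φ = 0.569710, sin λ = 0.143942, cos λ = 0.989586.
North component: ΔN = −sin φ cos λ·ΔX − sin φ sin λ·ΔY + cos φ·ΔZ = −(0.821846)(0.989586)(-537) − (0.821846)(0.143942)(367) + (0.569710)(608) = 739.70 m.
1° of latitude spans 111000 m, so Δφ = 739.70 / 111000 × 3600 = 23.990″.

Δφ = 23.99″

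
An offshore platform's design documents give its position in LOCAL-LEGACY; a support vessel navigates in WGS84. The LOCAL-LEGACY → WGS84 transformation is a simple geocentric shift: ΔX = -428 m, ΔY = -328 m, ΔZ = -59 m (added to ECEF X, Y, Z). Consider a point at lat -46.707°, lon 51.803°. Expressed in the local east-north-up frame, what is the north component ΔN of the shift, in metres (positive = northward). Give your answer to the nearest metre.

At φ = -46.707°, λ = 51.803°: sin φ = -0.727857, cos φ = 0.685729, sin λ = 0.785889, cos λ = 0.618367.
ΔN = −sin φ cos λ·ΔX − sin φ sin λ·ΔY + cos φ·ΔZ = −(-0.727857)(0.618367)(-428) − (-0.727857)(0.785889)(-328) + (0.685729)(-59) = -420.71 m.

ΔN = -421 m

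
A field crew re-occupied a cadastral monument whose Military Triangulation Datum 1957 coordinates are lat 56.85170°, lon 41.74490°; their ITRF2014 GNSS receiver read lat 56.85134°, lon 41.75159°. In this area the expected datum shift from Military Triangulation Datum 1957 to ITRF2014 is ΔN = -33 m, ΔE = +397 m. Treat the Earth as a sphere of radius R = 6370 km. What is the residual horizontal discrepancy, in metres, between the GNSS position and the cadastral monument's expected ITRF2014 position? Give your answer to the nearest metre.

12 m

Observed coordinate differences: Δφ = -0.00036°, Δλ = +0.00669°.
Converting to metres (1° lat = 111177 m, cos φ = 0.546808): observed ΔN = -40.0 m, observed ΔE = 406.7 m.
Subtracting the expected shift leaves a residual of -40.0 − (-33) = -7.0 m north and 406.7 − (397) = 9.7 m east.
Residual distance = √((-7.0)² + 9.7²) = 12.0 m.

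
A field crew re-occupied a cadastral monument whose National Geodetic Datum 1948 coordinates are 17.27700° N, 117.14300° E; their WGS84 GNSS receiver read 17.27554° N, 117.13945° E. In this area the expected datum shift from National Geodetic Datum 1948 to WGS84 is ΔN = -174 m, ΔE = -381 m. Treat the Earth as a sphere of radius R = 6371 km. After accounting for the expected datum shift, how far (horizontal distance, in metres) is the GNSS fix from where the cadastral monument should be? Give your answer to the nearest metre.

Observed coordinate differences: Δφ = -0.00146°, Δλ = -0.00355°.
Converting to metres (1° lat = 111195 m, cos φ = 0.954880): observed ΔN = -162.3 m, observed ΔE = -376.9 m.
Subtracting the expected shift leaves a residual of -162.3 − (-174) = 11.7 m north and -376.9 − (-381) = 4.1 m east.
Residual distance = √(11.7² + 4.1²) = 12.3 m.

12 m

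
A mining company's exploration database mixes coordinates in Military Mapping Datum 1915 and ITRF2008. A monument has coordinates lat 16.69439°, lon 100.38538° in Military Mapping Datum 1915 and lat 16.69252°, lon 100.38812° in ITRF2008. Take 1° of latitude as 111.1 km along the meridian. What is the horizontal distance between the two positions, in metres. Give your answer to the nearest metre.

Δφ = 16.69252° − 16.69439° = -0.00187°; Δλ = 100.38812° − 100.38538° = +0.00274°.
ΔN = Δφ × 111100 = -207.8 m; ΔE = Δλ × 111100 × cos(16.69439°) = +0.00274 × 111100 × 0.957851 = 291.6 m.
Distance = √(ΔE² + ΔN²) = √(291.6² + (-207.8)²) = 358.0 m.

358 m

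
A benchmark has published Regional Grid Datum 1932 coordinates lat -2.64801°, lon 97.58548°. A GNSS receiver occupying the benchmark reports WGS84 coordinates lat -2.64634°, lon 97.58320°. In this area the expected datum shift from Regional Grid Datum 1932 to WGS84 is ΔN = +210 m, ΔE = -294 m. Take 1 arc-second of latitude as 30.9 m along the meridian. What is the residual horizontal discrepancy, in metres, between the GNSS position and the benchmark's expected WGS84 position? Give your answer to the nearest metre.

Observed coordinate differences: Δφ = +0.00167°, Δλ = -0.00228°.
Converting to metres (1° lat = 111240 m, cos φ = 0.998932): observed ΔN = 185.8 m, observed ΔE = -253.4 m.
Subtracting the expected shift leaves a residual of 185.8 − (210) = -24.2 m north and -253.4 − (-294) = 40.6 m east.
Residual distance = √((-24.2)² + 40.6²) = 47.3 m.

47 m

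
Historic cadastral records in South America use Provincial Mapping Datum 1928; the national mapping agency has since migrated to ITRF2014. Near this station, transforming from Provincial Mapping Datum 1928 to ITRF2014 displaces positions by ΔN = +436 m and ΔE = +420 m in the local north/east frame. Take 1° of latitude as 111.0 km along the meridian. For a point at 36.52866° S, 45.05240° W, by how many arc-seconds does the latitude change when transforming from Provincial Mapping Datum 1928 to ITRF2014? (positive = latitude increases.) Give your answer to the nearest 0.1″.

Δφ = 14.1″

1° of latitude = 111.0 km, so Δφ = 436.0 / 111000 = 0.0039279° = 14.141″.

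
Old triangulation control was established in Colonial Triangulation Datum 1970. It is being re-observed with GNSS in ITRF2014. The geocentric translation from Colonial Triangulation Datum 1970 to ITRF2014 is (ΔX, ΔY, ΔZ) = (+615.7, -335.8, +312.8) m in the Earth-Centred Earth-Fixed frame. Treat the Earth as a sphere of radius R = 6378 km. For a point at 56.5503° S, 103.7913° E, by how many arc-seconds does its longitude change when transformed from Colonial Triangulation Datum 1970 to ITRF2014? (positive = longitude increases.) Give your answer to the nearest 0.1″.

Δλ = -30.4″

sin φ = -0.834370, cos φ = 0.551205, sin λ = 0.971170, cos λ = -0.238386.
East component: ΔE = −sin λ·ΔX + cos λ·ΔY = −(0.971170)(615.7) + (-0.238386)(-335.8) = -517.90 m.
1° of latitude spans πR/180 = 111317 m; at latitude φ, 1° of longitude spans that × cos φ = 61358.5 m, so Δλ = -517.90 / 61358.5 × 3600 = -30.386″.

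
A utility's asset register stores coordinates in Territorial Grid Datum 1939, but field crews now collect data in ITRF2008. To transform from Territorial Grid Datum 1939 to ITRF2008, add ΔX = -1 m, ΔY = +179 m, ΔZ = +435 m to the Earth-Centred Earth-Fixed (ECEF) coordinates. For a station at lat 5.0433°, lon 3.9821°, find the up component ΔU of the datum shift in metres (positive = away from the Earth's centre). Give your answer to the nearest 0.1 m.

ΔU = 49.6 m

At φ = 5.0433°, λ = 3.9821°: sin φ = 0.087909, cos φ = 0.996129, sin λ = 0.069445, cos λ = 0.997586.
ΔU = cos φ cos λ·ΔX + cos φ sin λ·ΔY + sin φ·ΔZ = (0.996129)(0.997586)(-1) + (0.996129)(0.069445)(179) + (0.087909)(435) = 49.63 m.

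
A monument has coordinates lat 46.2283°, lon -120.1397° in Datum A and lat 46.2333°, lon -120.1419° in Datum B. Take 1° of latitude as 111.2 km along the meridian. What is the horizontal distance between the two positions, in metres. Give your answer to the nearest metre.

581 m

Δφ = 46.2333° − 46.2283° = +0.0050°; Δλ = -120.1419° − -120.1397° = -0.0022°.
ΔN = Δφ × 111200 = 556.0 m; ΔE = Δλ × 111200 × cos(46.2283°) = -0.0022 × 111200 × 0.691787 = -169.2 m.
Distance = √(ΔE² + ΔN²) = √((-169.2)² + 556.0²) = 581.2 m.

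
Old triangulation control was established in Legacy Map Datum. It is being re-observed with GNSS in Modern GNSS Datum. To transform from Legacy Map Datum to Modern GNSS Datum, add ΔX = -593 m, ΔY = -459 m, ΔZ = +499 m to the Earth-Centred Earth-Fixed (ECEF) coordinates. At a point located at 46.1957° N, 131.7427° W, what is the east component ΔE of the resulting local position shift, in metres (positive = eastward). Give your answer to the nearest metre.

ΔE = -137 m

At φ = 46.1957°, λ = -131.7427°: sin φ = 0.721708, cos φ = 0.692197, sin λ = -0.746142, cos λ = -0.665787.
ΔE = −sin λ·ΔX + cos λ·ΔY = −(-0.746142)·(-593) + (-0.665787)·(-459) = -136.87 m.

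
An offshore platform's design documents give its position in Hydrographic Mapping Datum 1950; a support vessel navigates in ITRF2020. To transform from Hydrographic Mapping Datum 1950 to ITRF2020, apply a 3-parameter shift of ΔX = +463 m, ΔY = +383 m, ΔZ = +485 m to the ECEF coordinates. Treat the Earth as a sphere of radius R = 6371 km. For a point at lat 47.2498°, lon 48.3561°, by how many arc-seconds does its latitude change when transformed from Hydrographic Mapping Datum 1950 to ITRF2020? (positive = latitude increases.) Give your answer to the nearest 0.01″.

Δφ = -3.46″

sin φ = 0.734320, cos φ = 0.678803, sin λ = 0.747289, cos λ = 0.664499.
North component: ΔN = −sin φ cos λ·ΔX − sin φ sin λ·ΔY + cos φ·ΔZ = −(0.734320)(0.664499)(463) − (0.734320)(0.747289)(383) + (0.678803)(485) = -106.87 m.
1° of latitude spans πR/180 = 111195 m, so Δφ = -106.87 / 111195 × 3600 = -3.460″.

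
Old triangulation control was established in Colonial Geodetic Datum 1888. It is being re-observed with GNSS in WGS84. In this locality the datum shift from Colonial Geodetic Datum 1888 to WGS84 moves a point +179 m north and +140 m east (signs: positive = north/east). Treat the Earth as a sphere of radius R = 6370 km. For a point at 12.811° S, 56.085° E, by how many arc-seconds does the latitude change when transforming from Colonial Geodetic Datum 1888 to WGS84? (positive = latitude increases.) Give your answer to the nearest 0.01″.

Δφ = 5.80″

On a sphere of radius R, 1 rad of latitude = R, so Δφ = ΔN / R = 179.0 / 6370000 = 2.8100e-05 rad = 5.796″.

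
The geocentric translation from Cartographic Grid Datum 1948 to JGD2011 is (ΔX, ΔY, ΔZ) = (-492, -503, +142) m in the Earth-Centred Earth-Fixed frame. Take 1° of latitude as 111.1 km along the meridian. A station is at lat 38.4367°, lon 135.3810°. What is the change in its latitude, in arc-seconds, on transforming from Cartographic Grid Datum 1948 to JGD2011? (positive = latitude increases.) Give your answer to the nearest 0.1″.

sin φ = 0.621650, cos φ = 0.783295, sin λ = 0.702389, cos λ = -0.711793.
North component: ΔN = −sin φ cos λ·ΔX − sin φ sin λ·ΔY + cos φ·ΔZ = −(0.621650)(-0.711793)(-492) − (0.621650)(0.702389)(-503) + (0.783295)(142) = 113.15 m.
1° of latitude spans 111100 m, so Δφ = 113.15 / 111100 × 3600 = 3.667″.

Δφ = 3.7″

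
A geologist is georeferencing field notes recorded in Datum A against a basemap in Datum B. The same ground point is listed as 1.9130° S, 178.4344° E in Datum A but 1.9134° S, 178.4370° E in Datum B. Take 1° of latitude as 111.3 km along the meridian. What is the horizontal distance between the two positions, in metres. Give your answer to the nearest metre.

293 m

Δφ = -1.9134° − -1.9130° = -0.0004°; Δλ = 178.4370° − 178.4344° = +0.0026°.
ΔN = Δφ × 111300 = -44.5 m; ΔE = Δλ × 111300 × cos(-1.9130°) = +0.0026 × 111300 × 0.999443 = 289.2 m.
Distance = √(ΔE² + ΔN²) = √(289.2² + (-44.5)²) = 292.6 m.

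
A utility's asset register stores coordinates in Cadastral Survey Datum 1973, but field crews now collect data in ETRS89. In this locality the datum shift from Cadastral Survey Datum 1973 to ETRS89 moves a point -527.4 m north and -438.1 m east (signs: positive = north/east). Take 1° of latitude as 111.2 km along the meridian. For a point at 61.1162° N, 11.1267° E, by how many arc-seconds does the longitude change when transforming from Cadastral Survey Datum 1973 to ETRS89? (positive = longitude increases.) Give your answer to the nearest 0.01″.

Δλ = -29.36″

At latitude 61.1162°, cos φ = 0.483035.
1° of longitude at this latitude = 111.2 × cos φ = 53.71 km, so Δλ = -438.1 / 53713.5 = -0.0081562° = -29.362″.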